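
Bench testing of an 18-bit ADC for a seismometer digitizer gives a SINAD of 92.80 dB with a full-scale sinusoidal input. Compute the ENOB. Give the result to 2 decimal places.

ENOB = (92.80 − 1.76)/6.02 = 15.1229 bits.

15.12 bits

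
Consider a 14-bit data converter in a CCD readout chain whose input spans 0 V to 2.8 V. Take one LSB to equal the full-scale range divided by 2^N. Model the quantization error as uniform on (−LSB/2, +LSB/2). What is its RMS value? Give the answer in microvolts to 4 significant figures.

49.33 µV

V_FS = 2.8 V.
One LSB is 2.8 V / 16384 = 170.898 µV.
σ_q = LSB/√12 = 170.898 µV/3.4641 = 49.33 µV.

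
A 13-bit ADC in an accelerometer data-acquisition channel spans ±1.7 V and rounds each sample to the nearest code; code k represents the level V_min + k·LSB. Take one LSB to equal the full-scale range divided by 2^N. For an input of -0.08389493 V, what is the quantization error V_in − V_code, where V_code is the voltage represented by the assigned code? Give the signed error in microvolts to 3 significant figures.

Range = 1.7 − (-1.7) = 3.4 V. LSB = 3.4 V / 2^13 ≈ 415.0 µV.
(V_in − V_min)/LSB = (-0.08389493 − (-1.7)) × 8192/3.4 = 3893.8626 → nearest code k = 3894.
Reconstructed level: -1.7 + 3894 × 3.4/8192 V = -0.08383789063 V.
V_in − V_code = -0.08389493 − (-0.08383789063) = −57.0 µV.

−57.0 µV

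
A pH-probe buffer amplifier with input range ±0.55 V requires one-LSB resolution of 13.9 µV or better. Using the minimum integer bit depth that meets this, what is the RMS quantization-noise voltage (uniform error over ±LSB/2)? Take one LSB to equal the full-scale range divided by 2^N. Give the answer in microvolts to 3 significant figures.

Full-scale range = 0.55 V − (-0.55 V) = 1.1 V.
Need 2^N ≥ 1.1 V / 13.9 µV = 79140 → N_min = 17.
Step size = 1.1/131072 V = 8.3923 µV.
V_rms = LSB/√12 = 2.42 µV.

2.42 µV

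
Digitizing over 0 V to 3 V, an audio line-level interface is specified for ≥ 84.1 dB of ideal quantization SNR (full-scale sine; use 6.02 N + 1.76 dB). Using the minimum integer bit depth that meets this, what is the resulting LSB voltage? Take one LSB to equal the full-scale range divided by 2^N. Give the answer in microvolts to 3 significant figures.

Span = 3 V.
6.02 N + 1.76 ≥ 84.1 gives N ≥ 13.678, so the minimum integer is 14.
LSB = 3 V / 2^14 = 183 µV.

183 µV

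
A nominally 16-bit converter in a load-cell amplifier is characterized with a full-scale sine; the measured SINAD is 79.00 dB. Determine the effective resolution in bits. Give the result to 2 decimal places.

Inverting SNR = 6.02 N + 1.76: N_eff = (79.00 − 1.76)/6.02 = 12.8306.

12.83 bits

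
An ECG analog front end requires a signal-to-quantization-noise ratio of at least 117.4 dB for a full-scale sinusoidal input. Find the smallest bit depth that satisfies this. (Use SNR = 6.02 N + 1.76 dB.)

20 bits

Required N = ⌈(117.4 − 1.76)/6.02⌉ = ⌈19.209⌉ = 20.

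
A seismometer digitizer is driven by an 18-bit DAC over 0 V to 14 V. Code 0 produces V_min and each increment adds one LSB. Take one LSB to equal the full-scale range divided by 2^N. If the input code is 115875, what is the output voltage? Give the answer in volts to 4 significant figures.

V_FS = 14 V. LSB = 14 V / 2^18.
Output = V_min + (115875/262144) × range = 0 + 0.442028 × 14 V
      = 0 V + 6.18839 V = 6.18839 V.

6.188 V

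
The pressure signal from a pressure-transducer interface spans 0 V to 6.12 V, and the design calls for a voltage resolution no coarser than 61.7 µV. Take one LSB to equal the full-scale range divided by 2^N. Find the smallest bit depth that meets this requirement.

V_FS = 6.12 V.
Need 2^N ≥ 6.12 V / 61.7 µV = 99190 → N_min = 17.

17 bits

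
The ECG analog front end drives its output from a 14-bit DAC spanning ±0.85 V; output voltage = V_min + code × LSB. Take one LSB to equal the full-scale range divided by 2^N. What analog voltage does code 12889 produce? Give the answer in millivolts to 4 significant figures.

487.4 mV

The full-scale span is 0.85 − (-0.85) = 1.7 V. LSB = 1.7 V / 2^14.
Output = V_min + (12889/16384) × range = -0.85 + 0.786682 × 1.7 V
      = -0.85 V + 1.33736 V = 0.487360 V.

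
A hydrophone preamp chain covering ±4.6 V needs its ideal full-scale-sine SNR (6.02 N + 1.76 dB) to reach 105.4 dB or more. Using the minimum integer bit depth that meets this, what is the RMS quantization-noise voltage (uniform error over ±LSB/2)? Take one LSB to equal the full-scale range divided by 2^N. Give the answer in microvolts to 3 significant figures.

10.1 µV

Span: 4.6 V − (-4.6 V) = 9.2 V.
6.02 N + 1.76 ≥ 105.4 gives N ≥ 17.216, so the minimum integer is 18.
LSB = 9.2 V ÷ 2^18 = 9.2/262144 V = 35.095 µV.
V_rms = LSB/√12 = 10.1 µV.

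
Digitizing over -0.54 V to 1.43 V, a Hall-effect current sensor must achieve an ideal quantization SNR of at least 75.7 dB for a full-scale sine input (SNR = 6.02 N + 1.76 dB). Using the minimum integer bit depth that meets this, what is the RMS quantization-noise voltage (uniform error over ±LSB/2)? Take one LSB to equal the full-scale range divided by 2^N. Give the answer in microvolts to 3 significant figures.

69.4 µV

Full-scale range = 1.43 V − (-0.54 V) = 1.97 V.
Required N = ⌈(75.7 − 1.76)/6.02⌉ = ⌈12.282⌉ = 13.
Step size = 1.97/8192 V = 240.48 µV.
RMS noise = LSB/√12 = 69.4 µV.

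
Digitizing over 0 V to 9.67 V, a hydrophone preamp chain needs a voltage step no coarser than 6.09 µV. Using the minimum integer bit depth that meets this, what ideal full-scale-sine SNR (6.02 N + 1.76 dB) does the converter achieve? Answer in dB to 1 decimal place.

128.2 dB

Span = 9.67 V.
Levels needed ≥ 9.67/6.09 µV = 1.588e6. 2^21 = 2097152 suffices, so N_min = 21.
6.02(21) + 1.76 = 128.18 dB.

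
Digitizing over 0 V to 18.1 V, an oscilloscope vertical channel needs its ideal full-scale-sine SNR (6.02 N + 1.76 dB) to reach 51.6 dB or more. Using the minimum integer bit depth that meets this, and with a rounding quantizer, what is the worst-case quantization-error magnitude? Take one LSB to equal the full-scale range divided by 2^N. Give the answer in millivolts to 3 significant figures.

17.7 mV

Span = 18.1 V.
N ≥ (51.6 − 1.76)/6.02 = 8.279 → N_min = 9.
LSB = 18.1 V / 2^9 = 35.352 mV.
Max error for round-to-nearest is LSB/2 = 17.7 mV.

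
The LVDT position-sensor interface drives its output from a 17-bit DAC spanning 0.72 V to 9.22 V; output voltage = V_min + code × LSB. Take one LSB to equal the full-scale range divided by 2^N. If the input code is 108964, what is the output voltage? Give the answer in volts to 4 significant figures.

Full-scale range = 9.22 V − (0.72 V) = 8.5 V. LSB = 8.5 V / 2^17.
Output = V_min + (108964/131072) × range = 0.72 + 0.831329 × 8.5 V
      = 0.72 V + 7.06630 V = 7.78630 V.

7.786 V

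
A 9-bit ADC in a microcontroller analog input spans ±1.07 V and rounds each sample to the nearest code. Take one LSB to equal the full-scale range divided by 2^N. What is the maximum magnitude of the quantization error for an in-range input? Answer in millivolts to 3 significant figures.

2.09 mV

Range = 1.07 − (-1.07) = 2.14 V.
One LSB is 2.14 V / 512 = 4.1797 mV.
Worst-case error for round-to-nearest is half an LSB: 2.09 mV.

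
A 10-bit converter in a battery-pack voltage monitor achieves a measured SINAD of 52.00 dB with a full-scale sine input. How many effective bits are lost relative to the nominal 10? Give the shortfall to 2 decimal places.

1.65 bits

N_eff = (52.00 − 1.76)/6.02 = 8.3455 bits.
Shortfall = 10 − 8.3455 = 1.6545 bits.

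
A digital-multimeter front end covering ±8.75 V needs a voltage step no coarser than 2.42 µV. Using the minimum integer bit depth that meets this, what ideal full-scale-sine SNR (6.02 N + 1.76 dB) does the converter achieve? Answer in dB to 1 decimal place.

140.2 dB

Full-scale range = 8.75 V − (-8.75 V) = 17.5 V.
Required number of levels: 17.5/2.42 µV = 7.2314e6; smallest N with 2^N ≥ that is 23.
Ideal SNR at N = 23: 6.02·23 + 1.76 = 140.2 dB.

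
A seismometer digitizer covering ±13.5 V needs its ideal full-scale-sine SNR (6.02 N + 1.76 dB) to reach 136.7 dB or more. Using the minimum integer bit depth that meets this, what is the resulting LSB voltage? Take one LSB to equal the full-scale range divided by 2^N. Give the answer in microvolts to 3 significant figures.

Span: 13.5 V − (-13.5 V) = 27 V.
N ≥ (136.7 − 1.76)/6.02 = 22.415 → N_min = 23.
One LSB is 27 V / 8388608 = 3.22 µV.

3.22 µV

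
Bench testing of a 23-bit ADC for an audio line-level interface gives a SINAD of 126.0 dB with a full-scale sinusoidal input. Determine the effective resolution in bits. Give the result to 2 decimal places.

20.64 bits

ENOB = (126.0 − 1.76)/6.02 = 20.6379 bits.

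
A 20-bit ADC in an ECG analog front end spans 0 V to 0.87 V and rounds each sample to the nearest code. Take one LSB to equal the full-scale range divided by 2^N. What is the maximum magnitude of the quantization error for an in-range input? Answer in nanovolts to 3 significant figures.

Span = 0.87 V.
One LSB is 0.87 V / 1048576 = 0.82970 µV.
Worst-case error for round-to-nearest is half an LSB: 415 nV.

415 nV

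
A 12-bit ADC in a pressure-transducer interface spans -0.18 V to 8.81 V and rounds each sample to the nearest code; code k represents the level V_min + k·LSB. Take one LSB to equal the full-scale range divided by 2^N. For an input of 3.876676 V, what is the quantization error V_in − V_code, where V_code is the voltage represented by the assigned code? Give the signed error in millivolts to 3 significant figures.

Range = 8.81 − (-0.18) = 8.99 V. LSB = 8.99 V / 2^12 ≈ 2.195 mV.
(V_in − V_min)/LSB = (3.876676 − (-0.18)) × 4096/8.99 = 1848.2920 → nearest code k = 1848.
V_code = V_min + k × range/2^12 = -0.18 + 1848 × 8.99/4096 = 3.876035156 V.
V_in − V_code = 3.876676 − (3.876035156) = +0.641 mV.

+0.641 mV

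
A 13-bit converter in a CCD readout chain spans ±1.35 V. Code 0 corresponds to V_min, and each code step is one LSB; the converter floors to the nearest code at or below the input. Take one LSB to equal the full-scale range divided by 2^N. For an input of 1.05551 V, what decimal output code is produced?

7298

Full-scale range = 1.35 V − (-1.35 V) = 2.7 V. LSB = 2.7 V / 2^13 ≈ 329.6 µV.
(V_in − V_min) × 2^13/range = (1.05551 − (-1.35)) × 8192/2.7 = 7298.496.
Floor → code = 7298.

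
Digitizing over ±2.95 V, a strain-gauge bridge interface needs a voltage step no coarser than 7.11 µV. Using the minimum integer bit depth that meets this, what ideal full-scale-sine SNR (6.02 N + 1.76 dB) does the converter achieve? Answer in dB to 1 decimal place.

122.2 dB

Span: 2.95 V − (-2.95 V) = 5.9 V.
5.9 V / 7.11 µV = 829800. Since 2^19 = 524288 and 2^20 = 1048576, N = 20.
SNR = 6.02 × 20 + 1.76 = 122.16 dB.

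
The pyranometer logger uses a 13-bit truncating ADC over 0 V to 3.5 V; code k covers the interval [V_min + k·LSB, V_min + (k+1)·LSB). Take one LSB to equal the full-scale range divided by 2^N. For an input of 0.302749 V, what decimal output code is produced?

708

Full-scale range = 3.5 V. LSB = 3.5 V / 2^13 ≈ 427.2 µV.
code = ⌊(V_in − V_min)/LSB⌋ = ⌊(V_in − V_min) × 2^13 / range⌋
     = ⌊(0.302749 − (0)) × 8192 / 3.5⌋ = ⌊0.302749 × 8192/3.5⌋
     = ⌊708.606⌋ = 708.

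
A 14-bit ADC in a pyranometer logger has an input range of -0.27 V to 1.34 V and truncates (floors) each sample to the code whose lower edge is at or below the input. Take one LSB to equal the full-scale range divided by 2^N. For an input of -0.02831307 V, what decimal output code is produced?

2459

Range = 1.34 − (-0.27) = 1.61 V. LSB = 1.61 V / 2^14 ≈ 98.27 µV.
V_in − V_min = -0.02831307 − (-0.27) = 0.24168693 V.
Divide by LSB: 0.24168693 × 16384/1.61 = 2459.5023.
Truncating gives code 2459.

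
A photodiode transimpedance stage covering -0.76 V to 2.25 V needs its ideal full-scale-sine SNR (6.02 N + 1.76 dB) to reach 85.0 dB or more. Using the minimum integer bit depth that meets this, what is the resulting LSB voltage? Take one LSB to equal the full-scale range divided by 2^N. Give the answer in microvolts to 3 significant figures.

184 µV

Span: 2.25 V − (-0.76 V) = 3.01 V.
Solving 6.02 N ≥ 85.0 − 1.76: N ≥ 13.827. Round up → N = 14.
LSB = 3.01 V ÷ 2^14 = 3.01/16384 V = 184 µV.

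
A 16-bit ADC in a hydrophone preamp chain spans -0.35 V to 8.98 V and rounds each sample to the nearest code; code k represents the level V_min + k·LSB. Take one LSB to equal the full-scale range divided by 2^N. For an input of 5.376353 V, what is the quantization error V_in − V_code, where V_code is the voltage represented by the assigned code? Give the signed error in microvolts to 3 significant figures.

Span: 8.98 V − (-0.35 V) = 9.33 V. LSB = 9.33 V / 2^16 ≈ 142.4 µV.
(V_in − V_min)/LSB = (5.376353 − (-0.35)) × 65536/9.33 = 40223.1801 → nearest code k = 40223.
V_code = -0.35 + (40223/65536) × 9.33 = 5.3763273621 V.
e = 5.376353 − (5.3763273621) = +25.6 µV.

+25.6 µV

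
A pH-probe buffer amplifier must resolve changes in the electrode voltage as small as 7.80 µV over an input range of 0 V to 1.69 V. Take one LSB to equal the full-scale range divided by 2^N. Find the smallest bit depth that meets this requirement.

V_FS = 1.69 V.
Required number of levels: 1.69/7.80 µV = 216670; smallest N with 2^N ≥ that is 18.

18 bits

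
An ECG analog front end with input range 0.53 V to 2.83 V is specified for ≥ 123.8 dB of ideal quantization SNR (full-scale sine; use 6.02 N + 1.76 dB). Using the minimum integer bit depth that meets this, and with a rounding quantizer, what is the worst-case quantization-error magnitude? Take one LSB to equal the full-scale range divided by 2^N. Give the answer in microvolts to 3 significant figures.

The full-scale span is 2.83 − (0.53) = 2.3 V.
N ≥ (123.8 − 1.76)/6.02 = 20.272 → N_min = 21.
LSB = 2.3 V / 2^21 = 1.0967 µV.
|e|_max = LSB/2 = 0.548 µV.

0.548 µV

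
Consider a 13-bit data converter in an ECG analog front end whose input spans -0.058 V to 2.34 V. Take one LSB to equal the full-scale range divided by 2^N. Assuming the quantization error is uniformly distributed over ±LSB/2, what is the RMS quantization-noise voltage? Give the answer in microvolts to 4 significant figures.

84.50 µV

Range = 2.34 − (-0.058) = 2.398 V.
LSB = 2.398 V ÷ 2^13 = 2.398/8192 V = 292.725 µV.
RMS of a uniform error over width LSB is LSB/√12 = 84.50 µV.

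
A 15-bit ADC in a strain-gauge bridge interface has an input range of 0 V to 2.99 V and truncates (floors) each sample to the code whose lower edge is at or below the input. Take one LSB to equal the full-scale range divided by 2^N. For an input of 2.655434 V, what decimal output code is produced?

29101

Range is 2.99 V. LSB = 2.99 V / 2^15 ≈ 91.25 µV.
code = ⌊(V_in − V_min)/LSB⌋ = ⌊(V_in − V_min) × 2^15 / range⌋
     = ⌊(2.655434 − (0)) × 32768 / 2.99⌋ = ⌊2.655434 × 32768/2.99⌋
     = ⌊29101.425⌋ = 29101.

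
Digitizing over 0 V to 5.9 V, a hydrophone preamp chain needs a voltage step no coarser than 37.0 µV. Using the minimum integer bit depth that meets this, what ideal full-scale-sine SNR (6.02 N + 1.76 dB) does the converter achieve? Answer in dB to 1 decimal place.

Full-scale range = 5.9 V.
Required number of levels: 5.9/37.0 µV = 159460; smallest N with 2^N ≥ that is 18.
SNR = 6.02 × 18 + 1.76 = 110.12 dB.

110.1 dB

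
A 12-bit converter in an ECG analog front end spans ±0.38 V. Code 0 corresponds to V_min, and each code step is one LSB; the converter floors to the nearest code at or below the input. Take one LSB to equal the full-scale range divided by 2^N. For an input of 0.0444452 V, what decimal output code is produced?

Range = 0.38 − (-0.38) = 0.76 V. LSB = 0.76 V / 2^12 ≈ 185.5 µV.
V_in − V_min = 0.0444452 − (-0.38) = 0.4244452 V.
Divide by LSB: 0.4244452 × 4096/0.76 = 2287.5362.
Truncating gives code 2287.

2287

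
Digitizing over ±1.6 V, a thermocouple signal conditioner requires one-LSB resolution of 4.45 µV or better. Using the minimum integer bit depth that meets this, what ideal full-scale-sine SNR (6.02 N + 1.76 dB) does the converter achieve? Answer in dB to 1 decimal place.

122.2 dB

Span: 1.6 V − (-1.6 V) = 3.2 V.
Levels needed ≥ 3.2/4.45 µV = 719100. 2^20 = 1048576 suffices, so N_min = 20.
6.02(20) + 1.76 = 122.16 dB.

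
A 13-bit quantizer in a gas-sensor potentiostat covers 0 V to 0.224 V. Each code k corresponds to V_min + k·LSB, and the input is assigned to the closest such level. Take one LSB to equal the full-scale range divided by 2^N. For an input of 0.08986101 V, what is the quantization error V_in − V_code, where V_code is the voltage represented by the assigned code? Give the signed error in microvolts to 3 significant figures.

+9.45 µV

Range is 0.224 V. LSB = 0.224 V / 2^13 ≈ 27.34 µV.
Position in LSBs: (0.08986101 − (0)) × 8192/0.224 = 3286.3455; rounding gives k = 3286.
Reconstructed level: 0 + 3286 × 0.224/8192 V = 0.08985156250 V.
e = 0.08986101 − (0.08985156250) = +9.45 µV.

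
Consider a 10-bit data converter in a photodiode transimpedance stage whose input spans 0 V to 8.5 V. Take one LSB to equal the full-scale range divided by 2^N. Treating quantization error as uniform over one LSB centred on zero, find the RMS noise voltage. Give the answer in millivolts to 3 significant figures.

Full-scale range = 8.5 V.
One LSB is 8.5 V / 1024 = 8.3008 mV.
RMS of a uniform error over width LSB is LSB/√12 = 2.40 mV.

2.40 mV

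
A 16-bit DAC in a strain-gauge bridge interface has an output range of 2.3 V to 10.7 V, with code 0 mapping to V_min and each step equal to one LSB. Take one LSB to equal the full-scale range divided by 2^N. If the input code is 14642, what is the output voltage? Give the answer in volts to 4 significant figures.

Full-scale range = 10.7 V − (2.3 V) = 8.4 V. LSB = 8.4 V / 2^16.
Output = V_min + (14642/65536) × range = 2.3 + 0.223419 × 8.4 V
      = 2.3 + 1.87672 = 4.17672 V.

4.177 V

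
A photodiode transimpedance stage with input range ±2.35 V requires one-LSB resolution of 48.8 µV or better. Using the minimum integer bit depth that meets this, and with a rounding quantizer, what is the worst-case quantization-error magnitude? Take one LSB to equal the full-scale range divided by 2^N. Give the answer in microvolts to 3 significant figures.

Full-scale range = 2.35 V − (-2.35 V) = 4.7 V.
Need 2^N ≥ 4.7 V / 48.8 µV = 96310 → N_min = 17.
LSB = 4.7 V ÷ 2^17 = 4.7/131072 V = 35.858 µV.
Max error for round-to-nearest is LSB/2 = 17.9 µV.

17.9 µV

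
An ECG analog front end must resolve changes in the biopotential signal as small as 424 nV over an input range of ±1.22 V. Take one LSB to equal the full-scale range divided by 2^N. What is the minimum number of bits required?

Full-scale range = 1.22 V − (-1.22 V) = 2.44 V.
Levels needed ≥ 2.44/424 nV = 5.755e6. 2^23 = 8388608 suffices, so N_min = 23.

23 bits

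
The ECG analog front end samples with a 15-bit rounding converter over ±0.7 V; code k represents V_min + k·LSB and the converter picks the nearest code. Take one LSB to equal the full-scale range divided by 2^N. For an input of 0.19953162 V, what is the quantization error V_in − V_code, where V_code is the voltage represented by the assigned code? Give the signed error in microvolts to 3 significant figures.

+7.69 µV

Range = 0.7 − (-0.7) = 1.4 V. LSB = 1.4 V / 2^15 ≈ 42.72 µV.
Position in LSBs: (0.19953162 − (-0.7)) × 32768/1.4 = 21054.1801; rounding gives k = 21054.
V_code = V_min + k × range/2^15 = -0.7 + 21054 × 1.4/32768 = 0.19952392578 V.
Error = V_in − V_code = 0.19953162 − (0.19952392578) = +7.69 µV.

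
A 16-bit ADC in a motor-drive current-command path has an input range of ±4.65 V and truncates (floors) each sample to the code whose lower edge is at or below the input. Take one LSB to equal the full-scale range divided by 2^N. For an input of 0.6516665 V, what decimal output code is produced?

Span: 4.65 V − (-4.65 V) = 9.3 V. LSB = 9.3 V / 2^16 ≈ 141.9 µV.
V_in − V_min = 0.6516665 − (-4.65) = 5.3016665 V.
Divide by LSB: 5.3016665 × 65536/9.3 = 37360.2167.
Truncating gives code 37360.

37360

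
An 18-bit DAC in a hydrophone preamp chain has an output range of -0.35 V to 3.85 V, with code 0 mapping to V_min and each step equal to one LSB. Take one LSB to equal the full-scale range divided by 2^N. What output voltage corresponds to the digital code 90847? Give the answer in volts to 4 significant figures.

1.106 V

The full-scale span is 3.85 − (-0.35) = 4.2 V. LSB = 4.2 V / 2^18.
V_out = V_min + code × LSB = -0.35 V + 90847 × 4.2 V / 262144
      = -0.35 + 1.45553 = 1.10553 V.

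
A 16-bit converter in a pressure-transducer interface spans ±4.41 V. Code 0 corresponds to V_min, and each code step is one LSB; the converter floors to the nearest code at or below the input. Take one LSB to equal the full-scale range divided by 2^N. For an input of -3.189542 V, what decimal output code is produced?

Range = 4.41 − (-4.41) = 8.82 V. LSB = 8.82 V / 2^16 ≈ 134.6 µV.
code = ⌊(V_in − V_min)/LSB⌋ = ⌊(V_in − V_min) × 2^16 / range⌋
     = ⌊(-3.189542 − (-4.41)) × 65536 / 8.82⌋ = ⌊1.220458 × 65536/8.82⌋
     = ⌊9068.473⌋ = 9068.

9068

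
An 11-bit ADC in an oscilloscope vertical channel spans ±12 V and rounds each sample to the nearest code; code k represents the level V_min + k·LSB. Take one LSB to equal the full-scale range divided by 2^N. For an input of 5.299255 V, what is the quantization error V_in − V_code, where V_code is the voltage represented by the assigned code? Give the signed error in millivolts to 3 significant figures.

Range = 12 − (-12) = 24 V. LSB = 24 V / 2^11 ≈ 11.72 mV.
(5.299255 − (-12)) / LSB = 17.299255 × 2048/24 = 1476.2031. Nearest integer: k = 1476.
Reconstructed level: -12 + 1476 × 24/2048 V = 5.296875000 V.
Error = V_in − V_code = 5.299255 − (5.296875000) = +2.38 mV.

+2.38 mV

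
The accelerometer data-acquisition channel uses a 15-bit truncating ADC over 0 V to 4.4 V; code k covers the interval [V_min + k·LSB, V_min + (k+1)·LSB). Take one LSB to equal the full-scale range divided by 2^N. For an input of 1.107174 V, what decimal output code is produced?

8245

V_FS = 4.4 V. LSB = 4.4 V / 2^15 ≈ 134.3 µV.
V_in − V_min = 1.107174 − (0) = 1.107174 V.
Divide by LSB: 1.107174 × 32768/4.4 = 8245.4267.
Truncating gives code 8245.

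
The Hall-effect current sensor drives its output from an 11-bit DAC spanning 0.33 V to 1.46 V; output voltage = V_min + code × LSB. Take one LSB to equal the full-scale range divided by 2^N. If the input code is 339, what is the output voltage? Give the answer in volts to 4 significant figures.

The full-scale span is 1.46 − (0.33) = 1.13 V. LSB = 1.13 V / 2^11.
V_out = 0.33 + 339 × (1.13/2048) V
      = 0.33 + 0.187046 = 0.517046 V.

0.5170 V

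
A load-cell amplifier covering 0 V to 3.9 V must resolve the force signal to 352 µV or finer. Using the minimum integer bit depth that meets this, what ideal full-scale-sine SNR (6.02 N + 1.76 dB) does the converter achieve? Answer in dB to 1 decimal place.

Full-scale range = 3.9 V.
Levels needed ≥ 3.9/352 µV = 11080. 2^14 = 16384 suffices, so N_min = 14.
6.02(14) + 1.76 = 86.04 dB.

86.0 dB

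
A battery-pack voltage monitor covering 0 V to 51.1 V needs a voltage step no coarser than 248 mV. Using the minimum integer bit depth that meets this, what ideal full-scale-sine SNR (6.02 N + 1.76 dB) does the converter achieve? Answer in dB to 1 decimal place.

V_FS = 51.1 V.
Required number of levels: 51.1/248 mV = 206.05; smallest N with 2^N ≥ that is 8.
SNR = 6.02 × 8 + 1.76 = 49.92 dB.

49.9 dB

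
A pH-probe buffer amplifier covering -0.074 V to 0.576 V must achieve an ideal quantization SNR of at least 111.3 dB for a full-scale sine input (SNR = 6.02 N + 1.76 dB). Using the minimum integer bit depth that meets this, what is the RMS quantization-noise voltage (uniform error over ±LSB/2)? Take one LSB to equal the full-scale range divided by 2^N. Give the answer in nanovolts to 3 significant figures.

Span: 0.576 V − (-0.074 V) = 0.65 V.
6.02 N + 1.76 ≥ 111.3 gives N ≥ 18.196, so the minimum integer is 19.
LSB = 0.65 V ÷ 2^19 = 0.65/524288 V = 1.2398 µV.
V_rms = LSB/√12 = 358 nV.

358 nV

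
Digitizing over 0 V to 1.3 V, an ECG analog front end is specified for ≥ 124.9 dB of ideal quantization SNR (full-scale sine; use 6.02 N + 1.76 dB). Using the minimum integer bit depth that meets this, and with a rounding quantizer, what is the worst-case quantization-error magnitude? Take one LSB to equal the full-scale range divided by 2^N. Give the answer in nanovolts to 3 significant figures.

Span = 1.3 V.
Solving 6.02 N ≥ 124.9 − 1.76: N ≥ 20.455. Round up → N = 21.
LSB = 1.3 V / 2^21 = 0.61989 µV.
Max error for round-to-nearest is LSB/2 = 310 nV.

310 nV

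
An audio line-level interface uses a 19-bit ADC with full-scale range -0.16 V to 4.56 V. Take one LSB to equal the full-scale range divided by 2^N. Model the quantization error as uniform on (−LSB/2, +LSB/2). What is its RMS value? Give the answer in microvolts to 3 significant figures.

2.60 µV

Full-scale range = 4.56 V − (-0.16 V) = 4.72 V.
LSB = 4.72 V / 2^19 = 9.0027 µV.
σ_q = LSB/√12 = 9.0027 µV/3.4641 = 2.60 µV.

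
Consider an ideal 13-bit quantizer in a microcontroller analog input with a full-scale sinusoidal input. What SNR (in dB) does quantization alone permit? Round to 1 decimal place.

For an ideal N-bit converter with full-scale sine input, SNR = 6.02 N + 1.76 dB. SNR = 6.02 × 13 + 1.76 = 78.26 + 1.76 = 80.02 dB.

80.0 dB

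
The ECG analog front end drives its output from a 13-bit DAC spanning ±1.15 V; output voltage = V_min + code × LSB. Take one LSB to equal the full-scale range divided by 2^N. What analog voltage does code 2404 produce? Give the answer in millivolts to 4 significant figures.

-475.0 mV

Range = 1.15 − (-1.15) = 2.3 V. LSB = 2.3 V / 2^13.
Output = V_min + (2404/8192) × range = -1.15 + 0.293457 × 2.3 V
      = -1.15 V + 0.674951 V = -0.475049 V.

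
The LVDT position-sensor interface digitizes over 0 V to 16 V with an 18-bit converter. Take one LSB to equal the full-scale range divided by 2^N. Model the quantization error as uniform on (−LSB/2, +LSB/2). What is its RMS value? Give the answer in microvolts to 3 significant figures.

Span = 16 V.
LSB = 16 V ÷ 2^18 = 16/262144 V = 61.035 µV.
RMS of a uniform error over width LSB is LSB/√12 = 17.6 µV.

17.6 µV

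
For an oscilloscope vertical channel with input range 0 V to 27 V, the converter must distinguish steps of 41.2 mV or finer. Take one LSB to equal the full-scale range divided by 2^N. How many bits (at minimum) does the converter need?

10 bits

Span = 27 V.
Required number of levels: 27/41.2 mV = 655.34; smallest N with 2^N ≥ that is 10.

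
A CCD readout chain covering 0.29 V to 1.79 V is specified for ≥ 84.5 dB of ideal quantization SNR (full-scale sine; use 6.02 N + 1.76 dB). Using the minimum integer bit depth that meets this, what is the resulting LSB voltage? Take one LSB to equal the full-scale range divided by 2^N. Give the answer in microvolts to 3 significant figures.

The full-scale span is 1.79 − (0.29) = 1.5 V.
6.02 N + 1.76 ≥ 84.5 gives N ≥ 13.744, so the minimum integer is 14.
LSB = 1.5 V ÷ 2^14 = 1.5/16384 V = 91.6 µV.

91.6 µV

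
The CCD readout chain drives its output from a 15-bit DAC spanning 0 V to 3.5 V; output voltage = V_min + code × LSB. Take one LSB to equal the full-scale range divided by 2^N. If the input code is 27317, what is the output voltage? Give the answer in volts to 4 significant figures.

Range is 3.5 V. LSB = 3.5 V / 2^15.
Output = V_min + (27317/32768) × range = 0 + 0.833649 × 3.5 V
      = 0 + 2.91777 = 2.91777 V.

2.918 V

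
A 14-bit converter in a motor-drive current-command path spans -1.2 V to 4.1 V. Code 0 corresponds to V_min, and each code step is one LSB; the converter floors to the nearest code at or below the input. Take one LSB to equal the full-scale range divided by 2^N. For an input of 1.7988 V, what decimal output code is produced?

9270

Span: 4.1 V − (-1.2 V) = 5.3 V. LSB = 5.3 V / 2^14 ≈ 323.5 µV.
V_in − V_min = 1.7988 − (-1.2) = 2.9988 V.
Divide by LSB: 2.9988 × 16384/5.3 = 9270.2527.
Truncating gives code 9270.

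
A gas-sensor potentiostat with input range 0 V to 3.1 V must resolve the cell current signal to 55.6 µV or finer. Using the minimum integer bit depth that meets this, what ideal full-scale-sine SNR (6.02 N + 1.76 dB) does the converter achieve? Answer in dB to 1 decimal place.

Range is 3.1 V.
Required number of levels: 3.1/55.6 µV = 55755; smallest N with 2^N ≥ that is 16.
Ideal SNR at N = 16: 6.02·16 + 1.76 = 98.1 dB.

98.1 dB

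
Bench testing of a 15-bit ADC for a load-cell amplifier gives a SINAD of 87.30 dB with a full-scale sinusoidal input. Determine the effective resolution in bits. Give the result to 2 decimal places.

14.21 bits

Inverting SNR = 6.02 N + 1.76: N_eff = (87.30 − 1.76)/6.02 = 14.2093.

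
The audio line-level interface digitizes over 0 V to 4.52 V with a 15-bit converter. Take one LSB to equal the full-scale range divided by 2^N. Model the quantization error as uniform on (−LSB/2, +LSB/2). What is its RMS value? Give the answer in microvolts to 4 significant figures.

Full-scale range = 4.52 V.
LSB = 4.52 V ÷ 2^15 = 4.52/32768 V = 137.939 µV.
For a uniform distribution on [−LSB/2, +LSB/2], V_rms = LSB/√12 = 137.939 µV/3.4641 = 39.82 µV.

39.82 µV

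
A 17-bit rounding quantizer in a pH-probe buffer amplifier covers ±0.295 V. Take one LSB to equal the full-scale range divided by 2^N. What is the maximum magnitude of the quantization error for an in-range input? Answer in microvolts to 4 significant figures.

Range = 0.295 − (-0.295) = 0.59 V.
One LSB is 0.59 V / 131072 = 4.50134 µV.
A rounding quantizer has |error| ≤ LSB/2 = 2.251 µV.

2.251 µV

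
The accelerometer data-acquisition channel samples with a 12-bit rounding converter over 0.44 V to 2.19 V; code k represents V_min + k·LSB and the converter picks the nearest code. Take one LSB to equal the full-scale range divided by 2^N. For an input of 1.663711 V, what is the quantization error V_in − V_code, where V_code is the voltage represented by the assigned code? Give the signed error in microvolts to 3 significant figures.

The full-scale span is 2.19 − (0.44) = 1.75 V. LSB = 1.75 V / 2^12 ≈ 427.2 µV.
(1.663711 − (0.44)) / LSB = 1.223711 × 4096/1.75 = 2864.1830. Nearest integer: k = 2864.
Reconstructed level: 0.44 + 2864 × 1.75/4096 V = 1.663632813 V.
V_in − V_code = 1.663711 − (1.663632813) = +78.2 µV.

+78.2 µV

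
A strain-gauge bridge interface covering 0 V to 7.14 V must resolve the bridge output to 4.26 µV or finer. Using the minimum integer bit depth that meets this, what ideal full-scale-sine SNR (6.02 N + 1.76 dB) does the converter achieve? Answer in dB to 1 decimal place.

Span = 7.14 V.
7.14 V / 4.26 µV = 1.676e6. Since 2^20 = 1048576 and 2^21 = 2097152, N = 21.
Ideal SNR at N = 21: 6.02·21 + 1.76 = 128.2 dB.

128.2 dB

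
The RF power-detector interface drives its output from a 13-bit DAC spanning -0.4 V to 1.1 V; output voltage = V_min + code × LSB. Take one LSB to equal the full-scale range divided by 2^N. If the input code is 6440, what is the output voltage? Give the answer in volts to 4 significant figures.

0.7792 V

Range = 1.1 − (-0.4) = 1.5 V. LSB = 1.5 V / 2^13.
Output = V_min + (6440/8192) × range = -0.4 + 0.786133 × 1.5 V
      = -0.4 + 1.17920 = 0.779199 V.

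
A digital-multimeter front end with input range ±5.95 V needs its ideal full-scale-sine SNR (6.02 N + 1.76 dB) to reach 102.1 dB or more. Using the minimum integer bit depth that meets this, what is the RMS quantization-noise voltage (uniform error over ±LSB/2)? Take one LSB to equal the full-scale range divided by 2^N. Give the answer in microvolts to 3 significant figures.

Span: 5.95 V − (-5.95 V) = 11.9 V.
Required N = ⌈(102.1 − 1.76)/6.02⌉ = ⌈16.668⌉ = 17.
LSB = 11.9 V / 2^17 = 90.790 µV.
RMS noise = LSB/√12 = 26.2 µV.

26.2 µV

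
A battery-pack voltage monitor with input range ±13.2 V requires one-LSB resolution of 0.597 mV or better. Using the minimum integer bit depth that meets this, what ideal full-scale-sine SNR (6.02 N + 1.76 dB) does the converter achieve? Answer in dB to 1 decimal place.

98.1 dB

Range = 13.2 − (-13.2) = 26.4 V.
Need 2^N ≥ 26.4 V / 0.597 mV = 44220 → N_min = 16.
Ideal SNR at N = 16: 6.02·16 + 1.76 = 98.1 dB.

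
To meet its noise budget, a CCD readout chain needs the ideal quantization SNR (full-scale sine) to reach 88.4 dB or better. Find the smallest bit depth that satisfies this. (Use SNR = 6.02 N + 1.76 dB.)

15 bits

6.02 N + 1.76 ≥ 88.4 gives N ≥ 14.392, so the minimum integer is 15.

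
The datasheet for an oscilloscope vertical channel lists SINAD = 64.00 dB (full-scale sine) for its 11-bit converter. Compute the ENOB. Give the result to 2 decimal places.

ENOB = (SINAD − 1.76) / 6.02 = (64.00 − 1.76) / 6.02 = 62.24 / 6.02 = 10.3389.

10.34 bits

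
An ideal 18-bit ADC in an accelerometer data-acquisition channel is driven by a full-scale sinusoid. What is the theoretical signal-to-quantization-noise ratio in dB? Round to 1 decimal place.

6.02(18) + 1.76 = 108.36 + 1.76 = 110.12 dB.

110.1 dB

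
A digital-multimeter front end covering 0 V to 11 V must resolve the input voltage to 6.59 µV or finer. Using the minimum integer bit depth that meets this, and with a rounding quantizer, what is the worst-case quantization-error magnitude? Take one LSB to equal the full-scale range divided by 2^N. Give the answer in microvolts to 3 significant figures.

Span = 11 V.
Need 2^N ≥ 11 V / 6.59 µV = 1.669e6 → N_min = 21.
One LSB is 11 V / 2097152 = 5.2452 µV.
Half an LSB is 2.62 µV.

2.62 µV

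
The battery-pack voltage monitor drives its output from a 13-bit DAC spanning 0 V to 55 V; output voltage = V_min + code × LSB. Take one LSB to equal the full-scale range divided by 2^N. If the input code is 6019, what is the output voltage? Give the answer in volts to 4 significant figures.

40.41 V

Full-scale range = 55 V. LSB = 55 V / 2^13.
V_out = 0 + 6019 × (55/8192) V
      = 0 V + 40.4108 V = 40.4108 V.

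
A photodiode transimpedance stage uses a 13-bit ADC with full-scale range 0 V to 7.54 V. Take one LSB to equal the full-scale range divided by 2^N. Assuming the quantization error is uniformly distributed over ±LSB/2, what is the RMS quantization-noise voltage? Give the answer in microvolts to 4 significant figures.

265.7 µV

Full-scale range = 7.54 V.
Step size = 7.54/8192 V = 0.920410 mV.
σ_q = LSB/√12 = 0.920410 mV/3.4641 = 265.7 µV.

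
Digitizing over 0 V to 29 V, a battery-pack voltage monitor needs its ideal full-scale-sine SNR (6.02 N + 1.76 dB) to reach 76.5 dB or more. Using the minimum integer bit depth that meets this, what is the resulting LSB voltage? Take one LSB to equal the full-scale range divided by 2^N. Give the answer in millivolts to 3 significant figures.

3.54 mV

Range is 29 V.
Solving 6.02 N ≥ 76.5 − 1.76: N ≥ 12.415. Round up → N = 13.
One LSB is 29 V / 8192 = 3.54 mV.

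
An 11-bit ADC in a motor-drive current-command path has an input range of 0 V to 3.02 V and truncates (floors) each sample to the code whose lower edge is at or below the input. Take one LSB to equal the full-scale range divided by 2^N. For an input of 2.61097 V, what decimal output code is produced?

Span = 3.02 V. LSB = 3.02 V / 2^11 ≈ 1.475 mV.
V_in − V_min = 2.61097 − (0) = 2.61097 V.
Divide by LSB: 2.61097 × 2048/3.02 = 1770.6181.
Truncating gives code 1770.

1770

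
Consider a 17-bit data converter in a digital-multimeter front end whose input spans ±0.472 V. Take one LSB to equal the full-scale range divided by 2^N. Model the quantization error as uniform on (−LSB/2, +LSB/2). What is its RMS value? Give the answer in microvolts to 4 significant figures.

2.079 µV

Full-scale range = 0.472 V − (-0.472 V) = 0.944 V.
LSB = 0.944 V ÷ 2^17 = 0.944/131072 V = 7.20215 µV.
V_rms = LSB/√12 = 7.20215 µV / √12 = 2.079 µV.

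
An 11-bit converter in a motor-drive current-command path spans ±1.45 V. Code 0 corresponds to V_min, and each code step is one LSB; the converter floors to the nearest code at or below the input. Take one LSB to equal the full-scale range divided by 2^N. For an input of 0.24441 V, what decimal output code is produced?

Span: 1.45 V − (-1.45 V) = 2.9 V. LSB = 2.9 V / 2^11 ≈ 1.416 mV.
(V_in − V_min) × 2^11/range = (0.24441 − (-1.45)) × 2048/2.9 = 1196.604.
Floor → code = 1196.

1196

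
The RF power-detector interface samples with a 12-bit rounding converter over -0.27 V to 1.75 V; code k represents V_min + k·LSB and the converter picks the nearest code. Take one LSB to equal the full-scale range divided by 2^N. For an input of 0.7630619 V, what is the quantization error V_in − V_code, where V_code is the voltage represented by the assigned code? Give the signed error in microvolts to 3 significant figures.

−117 µV

The full-scale span is 1.75 − (-0.27) = 2.02 V. LSB = 2.02 V / 2^12 ≈ 493.2 µV.
(V_in − V_min)/LSB = (0.7630619 − (-0.27)) × 4096/2.02 = 2094.7631 → nearest code k = 2095.
V_code = -0.27 + (2095/4096) × 2.02 = 0.7631787109 V.
e = 0.7630619 − (0.7631787109) = −117 µV.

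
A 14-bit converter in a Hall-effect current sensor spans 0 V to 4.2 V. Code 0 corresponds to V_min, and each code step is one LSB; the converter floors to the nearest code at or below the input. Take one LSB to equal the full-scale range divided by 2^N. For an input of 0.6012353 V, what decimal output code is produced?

Span = 4.2 V. LSB = 4.2 V / 2^14 ≈ 256.3 µV.
V_in − V_min = 0.6012353 − (0) = 0.6012353 V.
Divide by LSB: 0.6012353 × 16384/4.2 = 2345.3903.
Truncating gives code 2345.

2345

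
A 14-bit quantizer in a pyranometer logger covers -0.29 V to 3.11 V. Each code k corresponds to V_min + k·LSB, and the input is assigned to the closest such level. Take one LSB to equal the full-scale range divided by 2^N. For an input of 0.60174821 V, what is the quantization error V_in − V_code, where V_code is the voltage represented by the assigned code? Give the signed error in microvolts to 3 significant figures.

+36.8 µV

The full-scale span is 3.11 − (-0.29) = 3.4 V. LSB = 3.4 V / 2^14 ≈ 207.5 µV.
Position in LSBs: (0.60174821 − (-0.29)) × 16384/3.4 = 4297.1773; rounding gives k = 4297.
Reconstructed level: -0.29 + 4297 × 3.4/16384 V = 0.60171142578 V.
Error = V_in − V_code = 0.60174821 − (0.60171142578) = +36.8 µV.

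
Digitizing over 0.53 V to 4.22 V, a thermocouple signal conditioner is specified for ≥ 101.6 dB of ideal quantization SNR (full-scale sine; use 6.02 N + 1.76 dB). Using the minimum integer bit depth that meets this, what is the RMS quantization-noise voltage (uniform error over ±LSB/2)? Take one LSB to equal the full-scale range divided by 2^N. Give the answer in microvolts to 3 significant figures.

8.13 µV

Full-scale range = 4.22 V − (0.53 V) = 3.69 V.
6.02 N + 1.76 ≥ 101.6 gives N ≥ 16.585, so the minimum integer is 17.
One LSB is 3.69 V / 131072 = 28.152 µV.
σ_q = LSB/√12 = 28.152 µV/3.4641 = 8.13 µV.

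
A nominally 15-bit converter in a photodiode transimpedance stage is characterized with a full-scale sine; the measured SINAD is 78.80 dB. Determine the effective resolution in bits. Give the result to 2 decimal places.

Inverting SNR = 6.02 N + 1.76: N_eff = (78.80 − 1.76)/6.02 = 12.7973.

12.80 bits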